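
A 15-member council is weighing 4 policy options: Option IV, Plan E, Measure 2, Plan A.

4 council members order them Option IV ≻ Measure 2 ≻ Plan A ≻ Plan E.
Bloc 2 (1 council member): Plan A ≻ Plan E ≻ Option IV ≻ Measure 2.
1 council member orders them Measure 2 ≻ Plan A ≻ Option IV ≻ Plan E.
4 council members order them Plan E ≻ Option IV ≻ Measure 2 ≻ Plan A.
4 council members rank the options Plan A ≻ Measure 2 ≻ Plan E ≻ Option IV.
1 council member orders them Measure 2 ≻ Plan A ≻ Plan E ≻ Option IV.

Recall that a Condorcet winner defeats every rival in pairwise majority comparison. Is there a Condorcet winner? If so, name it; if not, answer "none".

Pairwise majorities:
Option IV vs Plan E: 5 to 10, Plan E.
Option IV vs Measure 2: Option IV is ranked higher on 4+1+4 = 9 ballots, Measure 2 on 6. Option IV wins 9–6.
Option IV vs Plan A: 4+4 = 8 for Option IV, 7 for Plan A — Option IV by 8–7.
Plan E vs Measure 2: 1+4 = 5 for Plan E, 10 for Measure 2 — Measure 2 by 10–5.
Plan E vs Plan A: 4 to 11, Plan A.
Measure 2 vs Plan A: 4+1+4+1 = 10 for Measure 2, 5 for Plan A — Measure 2 by 10–5.
Every option loses at least once (Option IV loses to Plan E; Plan E loses to Measure 2; Measure 2 loses to Option IV; Plan A loses to Option IV). The majority relation contains the cycle Option IV → Measure 2 → Plan E → Option IV, so there is no Condorcet winner.

none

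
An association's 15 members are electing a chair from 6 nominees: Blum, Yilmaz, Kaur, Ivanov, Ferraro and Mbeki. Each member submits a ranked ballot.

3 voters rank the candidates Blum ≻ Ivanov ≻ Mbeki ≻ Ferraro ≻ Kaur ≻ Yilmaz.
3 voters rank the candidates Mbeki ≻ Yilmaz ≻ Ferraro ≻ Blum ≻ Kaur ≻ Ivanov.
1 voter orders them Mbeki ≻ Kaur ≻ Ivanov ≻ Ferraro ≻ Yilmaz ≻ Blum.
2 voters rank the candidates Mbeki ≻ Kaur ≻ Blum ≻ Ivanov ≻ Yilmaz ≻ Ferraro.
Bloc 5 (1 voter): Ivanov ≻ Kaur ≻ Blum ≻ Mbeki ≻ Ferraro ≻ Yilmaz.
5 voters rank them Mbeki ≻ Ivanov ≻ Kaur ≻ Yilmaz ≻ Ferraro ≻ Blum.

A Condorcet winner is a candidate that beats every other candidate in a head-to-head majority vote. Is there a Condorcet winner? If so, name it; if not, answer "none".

Head-to-head results (15 voters):
Blum vs Yilmaz: Blum preferred on 3+2+1 = 6 ballots; Yilmaz wins 9–6.
Blum vs Kaur: Kaur wins 9–6.
Blum vs Ivanov: Blum, 8–7.
Blum–Ferraro: Ferraro 9–6.
Blum–Mbeki: Mbeki 11–4.
Yilmaz vs Kaur: Kaur wins 12–3.
Yilmaz vs Ivanov: 3 to 12, Ivanov.
Yilmaz vs Ferraro: Yilmaz, 10–5.
Yilmaz vs Mbeki: Yilmaz is ranked higher on 0 ballots, Mbeki on 15. Mbeki wins 15–0.
Kaur vs Ivanov: Ivanov wins 9–6.
Kaur vs Ferraro: Kaur wins 9–6.
Kaur vs Mbeki: Kaur preferred on 1 ballot; Mbeki wins 14–1.
Ivanov vs Ferraro: Ivanov preferred on 3+1+2+1+5 = 12 ballots; Ivanov wins 12–3.
Ivanov vs Mbeki: Mbeki, 11–4.
Ferraro vs Mbeki: Ferraro preferred on 0 ballots; Mbeki wins 15–0.
Mbeki defeats every rival head-to-head and is the Condorcet winner.

Mbeki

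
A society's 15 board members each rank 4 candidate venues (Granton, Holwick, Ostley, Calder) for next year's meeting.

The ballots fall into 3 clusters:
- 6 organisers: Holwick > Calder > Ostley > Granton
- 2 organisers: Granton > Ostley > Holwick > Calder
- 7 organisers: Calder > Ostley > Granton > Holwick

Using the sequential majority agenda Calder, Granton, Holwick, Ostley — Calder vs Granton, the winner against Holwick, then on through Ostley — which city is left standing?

Round 1: Calder vs Granton — 13–2, Calder advances.
Round 2: Calder vs Holwick — 7–8, Holwick advances.
Round 3: Holwick vs Ostley — 6–9, Ostley advances.
Ostley survives the agenda.

Ostley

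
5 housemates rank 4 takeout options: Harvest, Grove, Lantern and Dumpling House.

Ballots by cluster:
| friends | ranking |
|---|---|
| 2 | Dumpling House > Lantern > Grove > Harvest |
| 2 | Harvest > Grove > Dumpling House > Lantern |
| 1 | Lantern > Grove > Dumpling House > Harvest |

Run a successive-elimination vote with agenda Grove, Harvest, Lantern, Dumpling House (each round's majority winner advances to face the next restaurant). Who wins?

Round 1: Grove vs Harvest — 3–2, Grove advances.
Round 2: Grove vs Lantern — 2–3, Lantern advances.
Round 3: Lantern vs Dumpling House — 1–4, Dumpling House advances.
Dumpling House survives the agenda.

Dumpling House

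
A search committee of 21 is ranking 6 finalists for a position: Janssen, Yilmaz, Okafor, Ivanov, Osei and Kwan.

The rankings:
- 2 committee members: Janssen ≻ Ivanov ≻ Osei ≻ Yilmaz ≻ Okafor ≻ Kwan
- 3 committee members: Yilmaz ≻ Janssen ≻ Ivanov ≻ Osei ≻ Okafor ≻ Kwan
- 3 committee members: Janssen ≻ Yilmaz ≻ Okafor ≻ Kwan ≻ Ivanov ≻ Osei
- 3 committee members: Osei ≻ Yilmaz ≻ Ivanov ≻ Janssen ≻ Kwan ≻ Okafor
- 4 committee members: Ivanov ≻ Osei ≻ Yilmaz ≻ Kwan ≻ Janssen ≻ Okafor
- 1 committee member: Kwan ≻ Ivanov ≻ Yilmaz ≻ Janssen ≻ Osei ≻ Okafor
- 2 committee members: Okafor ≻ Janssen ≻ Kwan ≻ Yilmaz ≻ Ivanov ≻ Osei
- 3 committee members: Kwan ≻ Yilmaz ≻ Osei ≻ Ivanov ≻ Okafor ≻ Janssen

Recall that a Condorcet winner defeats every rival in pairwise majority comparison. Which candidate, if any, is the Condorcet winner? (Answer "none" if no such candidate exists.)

Pairwise majorities:
Janssen vs Yilmaz: 2+3+2 = 7 for Janssen, 14 for Yilmaz — Yilmaz by 14–7.
Janssen vs Okafor: 2+3+3+3+4+1 = 16 for Janssen, 5 for Okafor — Janssen by 16–5.
Janssen vs Ivanov: 10 to 11, Ivanov.
Janssen vs Osei: Janssen preferred on 2+3+3+1+2 = 11 ballots; Janssen wins 11–10.
Janssen vs Kwan: 13 to 8, Janssen.
Yilmaz vs Okafor: 19 for Yilmaz, 2 for Okafor — Yilmaz by 19–2.
Yilmaz vs Ivanov: 14 to 7, Yilmaz.
Yilmaz vs Osei: Yilmaz is ranked higher on 3+3+1+2+3 = 12 ballots, Osei on 9. Yilmaz wins 12–9.
Yilmaz vs Kwan: 2+3+3+3+4 = 15 for Yilmaz, 6 for Kwan — Yilmaz by 15–6.
Okafor vs Ivanov: Okafor preferred on 3+2 = 5 ballots; Ivanov wins 16–5.
Okafor vs Osei: 5 to 16, Osei.
Okafor vs Kwan: 10 to 11, Kwan.
Ivanov vs Osei: 2+3+3+4+1+2 = 15 for Ivanov, 6 for Osei — Ivanov by 15–6.
Ivanov vs Kwan: 2+3+3+4 = 12 for Ivanov, 9 for Kwan — Ivanov by 12–9.
Osei vs Kwan: 2+3+3+4 = 12 for Osei, 9 for Kwan — Osei by 12–9.
Yilmaz beats each of Janssen, Okafor, Ivanov, Osei, Kwan — Yilmaz is the Condorcet winner.

Yilmaz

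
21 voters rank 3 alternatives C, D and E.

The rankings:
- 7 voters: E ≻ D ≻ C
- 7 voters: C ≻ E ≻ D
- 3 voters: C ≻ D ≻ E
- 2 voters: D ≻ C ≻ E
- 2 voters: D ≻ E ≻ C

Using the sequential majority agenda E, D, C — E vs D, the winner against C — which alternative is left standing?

Round 1: E vs D — 14–7, E advances.
Round 2: E vs C — 9–12, C advances.
The agenda winner is C.

C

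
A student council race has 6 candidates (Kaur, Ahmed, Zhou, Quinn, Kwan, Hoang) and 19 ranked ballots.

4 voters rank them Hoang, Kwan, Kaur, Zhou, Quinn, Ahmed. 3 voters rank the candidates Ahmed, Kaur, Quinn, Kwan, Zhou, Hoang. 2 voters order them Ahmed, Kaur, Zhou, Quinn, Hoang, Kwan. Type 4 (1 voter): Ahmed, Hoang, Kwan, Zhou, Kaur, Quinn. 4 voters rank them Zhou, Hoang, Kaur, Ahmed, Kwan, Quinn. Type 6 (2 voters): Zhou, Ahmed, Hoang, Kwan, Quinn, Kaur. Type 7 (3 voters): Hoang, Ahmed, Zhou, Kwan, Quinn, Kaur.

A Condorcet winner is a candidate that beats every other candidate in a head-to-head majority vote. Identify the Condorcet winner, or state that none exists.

Zhou

Check each pair by majority over 19 ballots:
Kaur vs Ahmed: Ahmed wins 11–8.
Kaur vs Zhou: Zhou, 10–9.
Kaur–Quinn: Kaur 14–5.
Kaur vs Kwan: Kwan, 10–9.
Kaur vs Hoang: Hoang wins 14–5.
Ahmed vs Zhou: Zhou, 10–9.
Ahmed vs Quinn: Ahmed wins 15–4.
Ahmed vs Kwan: Ahmed wins 15–4.
Ahmed–Hoang: Hoang 11–8.
Zhou vs Quinn: Zhou wins 16–3.
Zhou vs Kwan: Zhou wins 11–8.
Zhou vs Hoang: Zhou wins 11–8.
Quinn vs Kwan: Kwan wins 14–5.
Quinn–Hoang: Hoang 14–5.
Kwan–Hoang: Hoang 16–3.
Only Zhou has no losses; Zhou is the Condorcet winner.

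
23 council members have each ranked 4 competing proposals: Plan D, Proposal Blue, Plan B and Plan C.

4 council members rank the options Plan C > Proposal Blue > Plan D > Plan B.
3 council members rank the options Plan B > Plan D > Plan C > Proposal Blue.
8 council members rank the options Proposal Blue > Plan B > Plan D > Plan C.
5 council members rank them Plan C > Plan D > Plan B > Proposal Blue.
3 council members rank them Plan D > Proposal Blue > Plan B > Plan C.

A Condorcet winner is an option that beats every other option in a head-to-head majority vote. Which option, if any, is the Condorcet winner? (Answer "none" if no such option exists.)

Pairwise majorities:
Plan D vs Proposal Blue: 3+5+3 = 11 for Plan D, 12 for Proposal Blue — Proposal Blue by 12–11.
Plan D vs Plan B: Plan D preferred on 4+5+3 = 12 ballots; Plan D wins 12–11.
Plan D vs Plan C: 3+8+3 = 14 for Plan D, 9 for Plan C — Plan D by 14–9.
Proposal Blue vs Plan B: 15 to 8, Proposal Blue.
Proposal Blue vs Plan C: 8+3 = 11 for Proposal Blue, 12 for Plan C — Plan C by 12–11.
Plan B vs Plan C: 3+8+3 = 14 for Plan B, 9 for Plan C — Plan B by 14–9.
Every option loses at least once (Plan D loses to Proposal Blue; Proposal Blue loses to Plan C; Plan B loses to Plan D; Plan C loses to Plan D). The majority relation contains the cycle Plan D → Plan C → Proposal Blue → Plan D, so there is no Condorcet winner.

none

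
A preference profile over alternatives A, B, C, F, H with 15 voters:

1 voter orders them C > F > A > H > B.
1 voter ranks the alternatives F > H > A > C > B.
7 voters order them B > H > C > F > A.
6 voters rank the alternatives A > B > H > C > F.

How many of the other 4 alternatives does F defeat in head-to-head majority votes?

F against each rival (15 voters):
F vs A: F wins 9–6.
F–B: B 13–2.
F vs C: 1 for F, 14 for C — C by 14–1.
F vs H: F is ranked higher on 1+1 = 2 ballots, H on 13. H wins 13–2.
F beats A; loses to B, C, H — 1 pairwise win.

1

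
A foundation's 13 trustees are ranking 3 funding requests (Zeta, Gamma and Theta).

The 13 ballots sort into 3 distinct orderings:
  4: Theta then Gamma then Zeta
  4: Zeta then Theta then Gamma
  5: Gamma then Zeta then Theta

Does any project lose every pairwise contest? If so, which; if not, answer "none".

Head-to-head results (13 reviewers):
Zeta vs Gamma: Zeta is ranked higher on 4 ballots, Gamma on 9. Gamma wins 9–4.
Zeta vs Theta: 9 to 4, Zeta.
Gamma vs Theta: Gamma is ranked higher on 5 ballots, Theta on 8. Theta wins 8–5.
Every project wins at least one matchup (Zeta beats Theta; Gamma beats Zeta; Theta beats Gamma), so there is no Condorcet loser.

none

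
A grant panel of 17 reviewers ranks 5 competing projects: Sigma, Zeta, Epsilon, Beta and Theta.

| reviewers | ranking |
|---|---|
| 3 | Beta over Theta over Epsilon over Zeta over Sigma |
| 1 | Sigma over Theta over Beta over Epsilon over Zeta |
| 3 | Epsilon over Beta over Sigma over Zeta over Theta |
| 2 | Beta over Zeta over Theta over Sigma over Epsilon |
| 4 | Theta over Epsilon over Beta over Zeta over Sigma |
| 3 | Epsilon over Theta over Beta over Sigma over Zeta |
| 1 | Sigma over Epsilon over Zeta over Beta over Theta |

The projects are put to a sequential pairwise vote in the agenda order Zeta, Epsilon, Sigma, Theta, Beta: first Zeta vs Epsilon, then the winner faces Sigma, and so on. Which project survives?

Round 1: Zeta vs Epsilon — 2–15, Epsilon advances.
Round 2: Epsilon vs Sigma — 13–4, Epsilon advances.
Round 3: Epsilon vs Theta — 7–10, Theta advances.
Round 4: Theta vs Beta — 8–9, Beta advances.
The agenda winner is Beta.

Beta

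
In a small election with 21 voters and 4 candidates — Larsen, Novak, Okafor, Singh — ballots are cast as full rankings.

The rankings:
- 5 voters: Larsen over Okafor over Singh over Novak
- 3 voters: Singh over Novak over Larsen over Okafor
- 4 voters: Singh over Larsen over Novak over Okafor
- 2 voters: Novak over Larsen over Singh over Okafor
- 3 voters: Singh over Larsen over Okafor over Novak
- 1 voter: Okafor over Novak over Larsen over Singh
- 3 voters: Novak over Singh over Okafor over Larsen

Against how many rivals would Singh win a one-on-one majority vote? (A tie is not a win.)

Singh against each rival (21 voters):
Singh vs Larsen: Singh is ranked higher on 3+4+3+3 = 13 ballots, Larsen on 8. Singh wins 13–8.
Singh vs Novak: 15 to 6, Singh.
Singh vs Okafor: Singh wins 15–6.
Singh beats Larsen, Novak, Okafor — 3 pairwise wins.

3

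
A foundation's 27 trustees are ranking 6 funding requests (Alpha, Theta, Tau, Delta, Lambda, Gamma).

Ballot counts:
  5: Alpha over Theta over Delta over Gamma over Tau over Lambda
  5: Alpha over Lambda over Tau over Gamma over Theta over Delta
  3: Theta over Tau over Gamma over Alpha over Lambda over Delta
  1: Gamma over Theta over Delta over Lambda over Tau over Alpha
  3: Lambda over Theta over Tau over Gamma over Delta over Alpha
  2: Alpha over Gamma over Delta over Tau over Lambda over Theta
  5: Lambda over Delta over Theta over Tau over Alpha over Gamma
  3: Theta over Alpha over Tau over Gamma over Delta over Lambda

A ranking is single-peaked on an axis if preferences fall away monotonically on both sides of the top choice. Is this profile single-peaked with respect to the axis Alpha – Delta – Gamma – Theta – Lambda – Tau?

Axis positions: Alpha=1, Delta=2, Gamma=3, Theta=4, Lambda=5, Tau=6.
Cluster 1: ranking walks positions 1-4-2-3-6-5; Theta is ranked above Delta even though Delta lies between Theta and the peak Alpha on the axis — preferences dip and rise again. Not single-peaked.
Cluster 2: ranking walks positions 1-5-6-3-4-2; Lambda is ranked above Delta even though Delta lies between Lambda and the peak Alpha on the axis — preferences dip and rise again. Not single-peaked.
Cluster 3: ranking walks positions 4-6-3-1-5-2; Tau is ranked above Lambda even though Lambda lies between Tau and the peak Theta on the axis — preferences dip and rise again. Not single-peaked.
Cluster 4 (peak Gamma at position 3): ranking walks positions 3-4-2-5-6-1, expanding outward from the peak — single-peaked.
Cluster 5 (peak Lambda at position 5): ranking walks positions 5-4-6-3-2-1, expanding outward from the peak — single-peaked.
Cluster 6: ranking walks positions 1-3-2-6-5-4; Gamma is ranked above Delta even though Delta lies between Gamma and the peak Alpha on the axis — preferences dip and rise again. Not single-peaked.
Cluster 7: ranking walks positions 5-2-4-6-1-3; Delta is ranked above Theta even though Theta lies between Delta and the peak Lambda on the axis — preferences dip and rise again. Not single-peaked.
Cluster 8: ranking walks positions 4-1-6-3-2-5; Alpha is ranked above Gamma even though Gamma lies between Alpha and the peak Theta on the axis — preferences dip and rise again. Not single-peaked.
Cluster 1 violates single-peakedness, so the profile is not single-peaked on this axis.

no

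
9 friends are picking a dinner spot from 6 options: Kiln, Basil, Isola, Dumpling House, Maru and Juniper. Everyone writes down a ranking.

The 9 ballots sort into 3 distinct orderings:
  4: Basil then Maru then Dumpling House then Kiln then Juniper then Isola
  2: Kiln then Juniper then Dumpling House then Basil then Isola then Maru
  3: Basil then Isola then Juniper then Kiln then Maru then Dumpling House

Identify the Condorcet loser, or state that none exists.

Pairwise majorities:
Kiln vs Basil: Kiln is ranked higher on 2 ballots, Basil on 7. Basil wins 7–2.
Kiln vs Isola: Kiln, 6–3.
Kiln vs Dumpling House: Kiln, 5–4.
Kiln vs Maru: Kiln preferred on 2+3 = 5 ballots; Kiln wins 5–4.
Kiln vs Juniper: 4+2 = 6 for Kiln, 3 for Juniper — Kiln by 6–3.
Basil vs Isola: Basil preferred on 4+2+3 = 9 ballots; Basil wins 9–0.
Basil vs Dumpling House: Basil is ranked higher on 4+3 = 7 ballots, Dumpling House on 2. Basil wins 7–2.
Basil–Maru: Basil 9–0.
Basil vs Juniper: Basil wins 7–2.
Isola vs Dumpling House: 3 to 6, Dumpling House.
Isola vs Maru: Isola, 5–4.
Isola vs Juniper: 3 to 6, Juniper.
Dumpling House–Maru: Maru 7–2.
Dumpling House vs Juniper: Dumpling House is ranked higher on 4 ballots, Juniper on 5. Juniper wins 5–4.
Maru–Juniper: Juniper 5–4.
Each restaurant has at least one pairwise win (Kiln beats Isola; Basil beats Kiln; Isola beats Maru; Dumpling House beats Isola; Maru beats Dumpling House; Juniper beats Isola) — no Condorcet loser.

none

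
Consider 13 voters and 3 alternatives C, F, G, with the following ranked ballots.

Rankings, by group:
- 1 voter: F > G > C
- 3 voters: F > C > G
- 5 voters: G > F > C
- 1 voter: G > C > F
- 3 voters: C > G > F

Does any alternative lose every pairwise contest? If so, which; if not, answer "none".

Head-to-head results (13 voters):
C vs F: C preferred on 1+3 = 4 ballots; F wins 9–4.
C vs G: C is ranked higher on 3+3 = 6 ballots, G on 7. G wins 7–6.
F vs G: 1+3 = 4 for F, 9 for G — G by 9–4.
C is beaten in every head-to-head and is the Condorcet loser.

C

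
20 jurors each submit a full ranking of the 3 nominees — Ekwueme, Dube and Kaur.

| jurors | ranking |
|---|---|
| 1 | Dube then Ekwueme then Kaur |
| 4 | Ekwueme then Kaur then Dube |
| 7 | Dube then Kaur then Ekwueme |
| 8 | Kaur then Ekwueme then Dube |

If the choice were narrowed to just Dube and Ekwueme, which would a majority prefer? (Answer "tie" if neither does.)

Ballots ranking Dube above Ekwueme: 1 + 7 = 8.
Ballots ranking Ekwueme above Dube: 20 − 8 = 12.
Ekwueme wins the head-to-head 12–8.

Ekwueme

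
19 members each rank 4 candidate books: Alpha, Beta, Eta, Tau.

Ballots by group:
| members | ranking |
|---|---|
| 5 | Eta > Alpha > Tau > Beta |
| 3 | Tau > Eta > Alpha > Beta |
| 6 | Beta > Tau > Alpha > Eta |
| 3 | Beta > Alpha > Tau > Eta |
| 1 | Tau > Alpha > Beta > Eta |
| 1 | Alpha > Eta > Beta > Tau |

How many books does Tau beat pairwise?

Tau against each rival (19 members):
Tau vs Alpha: 3+6+1 = 10 for Tau, 9 for Alpha — Tau by 10–9.
Tau vs Beta: Tau preferred on 5+3+1 = 9 ballots; Beta wins 10–9.
Tau vs Eta: 13 to 6, Tau.
Tau beats Alpha, Eta; loses to Beta — 2 pairwise wins.

2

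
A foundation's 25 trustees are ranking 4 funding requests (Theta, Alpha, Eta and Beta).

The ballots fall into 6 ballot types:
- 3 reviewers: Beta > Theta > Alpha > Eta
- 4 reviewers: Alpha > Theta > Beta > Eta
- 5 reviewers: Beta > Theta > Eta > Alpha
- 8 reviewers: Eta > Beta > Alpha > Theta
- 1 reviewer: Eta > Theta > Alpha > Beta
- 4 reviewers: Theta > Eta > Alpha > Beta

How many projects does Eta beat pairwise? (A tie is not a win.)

Eta against each rival (25 reviewers):
Eta vs Theta: 8+1 = 9 for Eta, 16 for Theta — Theta by 16–9.
Eta vs Alpha: 5+8+1+4 = 18 for Eta, 7 for Alpha — Eta by 18–7.
Eta–Beta: Eta 13–12.
Eta beats Alpha, Beta; loses to Theta — 2 pairwise wins.

2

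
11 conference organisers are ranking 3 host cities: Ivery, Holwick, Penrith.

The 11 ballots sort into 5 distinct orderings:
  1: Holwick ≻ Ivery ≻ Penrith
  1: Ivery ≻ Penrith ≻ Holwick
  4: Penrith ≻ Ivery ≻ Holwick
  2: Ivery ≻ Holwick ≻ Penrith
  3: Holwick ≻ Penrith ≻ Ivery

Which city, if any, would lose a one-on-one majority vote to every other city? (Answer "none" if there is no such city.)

Pairwise majorities:
Ivery vs Holwick: Ivery wins 7–4.
Ivery vs Penrith: Penrith, 7–4.
Holwick vs Penrith: Holwick wins 6–5.
No city is winless: Ivery beats Holwick; Holwick beats Penrith; Penrith beats Ivery. There is no Condorcet loser.

none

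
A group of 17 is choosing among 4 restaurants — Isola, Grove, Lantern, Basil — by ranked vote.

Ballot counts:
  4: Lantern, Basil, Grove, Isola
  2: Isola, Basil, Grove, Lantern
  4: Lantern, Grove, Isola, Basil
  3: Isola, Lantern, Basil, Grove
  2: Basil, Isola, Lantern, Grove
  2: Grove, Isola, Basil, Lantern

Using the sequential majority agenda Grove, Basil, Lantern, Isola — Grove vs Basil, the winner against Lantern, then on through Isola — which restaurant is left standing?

Round 1: Grove vs Basil — 6–11, Basil advances.
Round 2: Basil vs Lantern — 6–11, Lantern advances.
Round 3: Lantern vs Isola — 8–9, Isola advances.
The agenda winner is Isola.

Isola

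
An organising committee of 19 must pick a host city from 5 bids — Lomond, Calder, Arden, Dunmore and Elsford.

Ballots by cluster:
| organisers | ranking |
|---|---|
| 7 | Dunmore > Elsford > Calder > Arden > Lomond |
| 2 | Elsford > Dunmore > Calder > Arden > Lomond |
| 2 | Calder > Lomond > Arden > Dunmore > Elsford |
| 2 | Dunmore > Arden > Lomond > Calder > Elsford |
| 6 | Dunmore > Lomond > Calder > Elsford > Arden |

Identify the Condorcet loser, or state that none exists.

none

Pairwise majorities:
Lomond vs Calder: Calder, 11–8.
Lomond vs Arden: Arden, 11–8.
Lomond vs Dunmore: Dunmore wins 17–2.
Lomond vs Elsford: Lomond preferred on 2+2+6 = 10 ballots; Lomond wins 10–9.
Calder vs Arden: 17 to 2, Calder.
Calder vs Dunmore: Dunmore, 17–2.
Calder–Elsford: Calder 10–9.
Arden vs Dunmore: Dunmore, 17–2.
Arden vs Elsford: Elsford, 15–4.
Dunmore vs Elsford: Dunmore wins 17–2.
Each city has at least one pairwise win (Lomond beats Elsford; Calder beats Lomond; Arden beats Lomond; Dunmore beats Lomond; Elsford beats Arden) — no Condorcet loser.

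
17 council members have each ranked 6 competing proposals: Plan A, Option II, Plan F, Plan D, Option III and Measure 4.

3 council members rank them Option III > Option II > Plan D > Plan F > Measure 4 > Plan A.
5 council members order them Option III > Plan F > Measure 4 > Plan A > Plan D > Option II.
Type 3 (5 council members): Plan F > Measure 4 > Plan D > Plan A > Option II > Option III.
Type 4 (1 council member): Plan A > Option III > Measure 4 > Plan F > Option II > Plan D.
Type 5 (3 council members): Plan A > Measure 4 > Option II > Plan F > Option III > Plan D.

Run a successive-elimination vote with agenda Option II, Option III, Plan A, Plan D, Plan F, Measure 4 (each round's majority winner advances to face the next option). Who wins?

Round 1: Option II vs Option III — 8–9, Option III advances.
Round 2: Option III vs Plan A — 8–9, Plan A advances.
Round 3: Plan A vs Plan D — 9–8, Plan A advances.
Round 4: Plan A vs Plan F — 4–13, Plan F advances.
Round 5: Plan F vs Measure 4 — 13–4, Plan F advances.
The agenda winner is Plan F.

Plan F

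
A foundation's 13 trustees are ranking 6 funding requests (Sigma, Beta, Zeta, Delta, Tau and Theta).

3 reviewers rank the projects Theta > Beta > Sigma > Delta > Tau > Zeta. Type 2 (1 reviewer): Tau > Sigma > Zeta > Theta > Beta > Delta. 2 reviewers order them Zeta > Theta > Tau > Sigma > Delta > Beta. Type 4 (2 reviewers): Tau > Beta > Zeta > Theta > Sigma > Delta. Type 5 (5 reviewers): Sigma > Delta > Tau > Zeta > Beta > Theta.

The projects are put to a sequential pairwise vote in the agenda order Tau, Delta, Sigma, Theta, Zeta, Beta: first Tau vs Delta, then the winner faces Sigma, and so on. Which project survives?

Zeta

Round 1: Tau vs Delta — 5–8, Delta advances.
Round 2: Delta vs Sigma — 0–13, Sigma advances.
Round 3: Sigma vs Theta — 6–7, Theta advances.
Round 4: Theta vs Zeta — 3–10, Zeta advances.
Round 5: Zeta vs Beta — 8–5, Zeta advances.
The agenda winner is Zeta.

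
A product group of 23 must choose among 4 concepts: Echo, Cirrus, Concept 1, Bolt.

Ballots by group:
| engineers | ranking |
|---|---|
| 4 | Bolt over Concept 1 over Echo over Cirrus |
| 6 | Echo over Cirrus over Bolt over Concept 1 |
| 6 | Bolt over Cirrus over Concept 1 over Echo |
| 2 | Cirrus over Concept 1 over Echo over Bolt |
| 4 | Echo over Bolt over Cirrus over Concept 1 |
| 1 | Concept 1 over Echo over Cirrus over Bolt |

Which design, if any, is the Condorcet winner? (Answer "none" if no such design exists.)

Check each pair by majority over 23 ballots:
Echo vs Cirrus: 4+6+4+1 = 15 for Echo, 8 for Cirrus — Echo by 15–8.
Echo vs Concept 1: 6+4 = 10 for Echo, 13 for Concept 1 — Concept 1 by 13–10.
Echo vs Bolt: 13 to 10, Echo.
Cirrus vs Concept 1: 6+6+2+4 = 18 for Cirrus, 5 for Concept 1 — Cirrus by 18–5.
Cirrus vs Bolt: 6+2+1 = 9 for Cirrus, 14 for Bolt — Bolt by 14–9.
Concept 1 vs Bolt: 3 to 20, Bolt.
Each design drops at least one matchup (Echo loses to Concept 1; Cirrus loses to Echo; Concept 1 loses to Cirrus; Bolt loses to Echo); the cycle Echo > Cirrus > Concept 1 > Echo rules out a Condorcet winner.

none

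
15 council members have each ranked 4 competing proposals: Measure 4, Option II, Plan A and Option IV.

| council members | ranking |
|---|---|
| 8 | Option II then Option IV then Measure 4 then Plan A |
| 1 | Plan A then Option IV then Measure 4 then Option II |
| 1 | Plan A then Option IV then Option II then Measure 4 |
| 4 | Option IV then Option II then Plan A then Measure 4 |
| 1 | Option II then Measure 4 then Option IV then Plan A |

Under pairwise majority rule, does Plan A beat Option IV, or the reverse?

Option IV

Ballots ranking Plan A above Option IV: 1 + 1 = 2.
Ballots ranking Option IV above Plan A: 15 − 2 = 13.
Option IV wins the head-to-head 13–2.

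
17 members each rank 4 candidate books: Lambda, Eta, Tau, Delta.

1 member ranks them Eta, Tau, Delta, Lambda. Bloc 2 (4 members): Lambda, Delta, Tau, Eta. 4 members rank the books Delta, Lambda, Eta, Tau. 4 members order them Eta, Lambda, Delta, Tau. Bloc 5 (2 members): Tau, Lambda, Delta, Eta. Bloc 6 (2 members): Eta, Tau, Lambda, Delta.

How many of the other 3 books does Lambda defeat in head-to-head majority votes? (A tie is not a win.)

3

Lambda against each rival (17 members):
Lambda vs Eta: 4+4+2 = 10 for Lambda, 7 for Eta — Lambda by 10–7.
Lambda vs Tau: 4+4+4 = 12 for Lambda, 5 for Tau — Lambda by 12–5.
Lambda vs Delta: 4+4+2+2 = 12 for Lambda, 5 for Delta — Lambda by 12–5.
Lambda beats Eta, Tau, Delta — 3 pairwise wins.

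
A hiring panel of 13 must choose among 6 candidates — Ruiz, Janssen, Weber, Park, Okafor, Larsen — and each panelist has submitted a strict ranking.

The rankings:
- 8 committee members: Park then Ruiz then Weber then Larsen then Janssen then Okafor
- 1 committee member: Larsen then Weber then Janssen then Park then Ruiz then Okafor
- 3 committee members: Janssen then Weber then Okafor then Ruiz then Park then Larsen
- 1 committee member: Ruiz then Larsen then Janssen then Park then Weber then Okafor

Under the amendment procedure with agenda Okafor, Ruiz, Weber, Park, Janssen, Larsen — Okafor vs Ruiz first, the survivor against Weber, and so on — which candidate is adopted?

Round 1: Okafor vs Ruiz — 3–10, Ruiz advances.
Round 2: Ruiz vs Weber — 9–4, Ruiz advances.
Round 3: Ruiz vs Park — 4–9, Park advances.
Round 4: Park vs Janssen — 8–5, Park advances.
Round 5: Park vs Larsen — 11–2, Park advances.
Park survives the agenda.

Park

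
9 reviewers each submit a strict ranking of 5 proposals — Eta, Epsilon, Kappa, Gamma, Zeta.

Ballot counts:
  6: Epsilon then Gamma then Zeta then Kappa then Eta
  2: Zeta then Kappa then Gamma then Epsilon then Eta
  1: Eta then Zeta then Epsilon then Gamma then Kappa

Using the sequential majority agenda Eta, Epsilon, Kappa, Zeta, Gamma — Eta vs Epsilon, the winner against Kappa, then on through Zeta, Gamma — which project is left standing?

Epsilon

Round 1: Eta vs Epsilon — 1–8, Epsilon advances.
Round 2: Epsilon vs Kappa — 7–2, Epsilon advances.
Round 3: Epsilon vs Zeta — 6–3, Epsilon advances.
Round 4: Epsilon vs Gamma — 7–2, Epsilon advances.
Epsilon survives the agenda.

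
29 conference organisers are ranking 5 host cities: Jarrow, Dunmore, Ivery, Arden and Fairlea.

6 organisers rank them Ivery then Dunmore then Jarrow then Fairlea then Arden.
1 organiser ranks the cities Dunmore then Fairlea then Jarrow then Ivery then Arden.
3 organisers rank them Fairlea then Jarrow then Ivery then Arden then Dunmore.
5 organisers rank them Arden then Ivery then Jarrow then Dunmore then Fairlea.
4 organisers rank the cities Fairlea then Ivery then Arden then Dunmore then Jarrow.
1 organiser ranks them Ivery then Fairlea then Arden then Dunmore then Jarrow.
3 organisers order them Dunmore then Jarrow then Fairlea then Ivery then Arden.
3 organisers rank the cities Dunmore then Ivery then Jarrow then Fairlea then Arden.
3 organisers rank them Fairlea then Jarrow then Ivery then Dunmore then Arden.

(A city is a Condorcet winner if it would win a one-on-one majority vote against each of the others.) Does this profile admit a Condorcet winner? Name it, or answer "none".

Check each pair by majority over 29 ballots:
Jarrow vs Dunmore: 3+5+3 = 11 for Jarrow, 18 for Dunmore — Dunmore by 18–11.
Jarrow vs Ivery: Ivery, 19–10.
Jarrow–Arden: Jarrow 19–10.
Jarrow vs Fairlea: Jarrow preferred on 6+5+3+3 = 17 ballots; Jarrow wins 17–12.
Dunmore–Ivery: Ivery 22–7.
Dunmore vs Arden: Dunmore wins 16–13.
Dunmore–Fairlea: Dunmore 18–11.
Ivery vs Arden: Ivery preferred on 24 ballots; Ivery wins 24–5.
Ivery–Fairlea: Ivery 15–14.
Arden–Fairlea: Fairlea 24–5.
Only Ivery has no losses; Ivery is the Condorcet winner.

Ivery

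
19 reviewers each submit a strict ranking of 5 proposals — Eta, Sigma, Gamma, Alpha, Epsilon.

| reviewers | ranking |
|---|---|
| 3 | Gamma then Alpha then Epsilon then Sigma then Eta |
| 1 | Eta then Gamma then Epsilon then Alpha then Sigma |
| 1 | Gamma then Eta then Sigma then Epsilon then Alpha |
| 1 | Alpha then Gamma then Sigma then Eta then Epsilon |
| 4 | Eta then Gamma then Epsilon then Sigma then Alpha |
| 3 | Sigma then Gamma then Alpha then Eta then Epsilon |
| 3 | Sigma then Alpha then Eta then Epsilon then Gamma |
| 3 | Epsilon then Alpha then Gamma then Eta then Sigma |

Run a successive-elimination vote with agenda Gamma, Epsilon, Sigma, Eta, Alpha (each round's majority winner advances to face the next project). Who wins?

Gamma

Round 1: Gamma vs Epsilon — 13–6, Gamma advances.
Round 2: Gamma vs Sigma — 13–6, Gamma advances.
Round 3: Gamma vs Eta — 11–8, Gamma advances.
Round 4: Gamma vs Alpha — 12–7, Gamma advances.
Gamma survives the agenda.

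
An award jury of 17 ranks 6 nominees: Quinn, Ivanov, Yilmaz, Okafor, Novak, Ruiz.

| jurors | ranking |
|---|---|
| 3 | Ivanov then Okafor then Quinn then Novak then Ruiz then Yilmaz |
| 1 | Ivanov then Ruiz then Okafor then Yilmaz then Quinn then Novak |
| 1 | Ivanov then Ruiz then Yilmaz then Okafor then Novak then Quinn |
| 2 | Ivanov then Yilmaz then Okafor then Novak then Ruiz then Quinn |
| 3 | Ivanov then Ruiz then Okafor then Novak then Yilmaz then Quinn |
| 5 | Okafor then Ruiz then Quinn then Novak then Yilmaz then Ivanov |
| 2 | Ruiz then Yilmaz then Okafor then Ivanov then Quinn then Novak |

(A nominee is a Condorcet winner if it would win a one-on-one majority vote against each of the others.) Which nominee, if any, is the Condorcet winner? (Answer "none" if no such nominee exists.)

Check each pair by majority over 17 ballots:
Quinn vs Ivanov: Quinn is ranked higher on 5 ballots, Ivanov on 12. Ivanov wins 12–5.
Quinn–Yilmaz: Yilmaz 9–8.
Quinn vs Okafor: Quinn preferred on 0 ballots; Okafor wins 17–0.
Quinn–Novak: Quinn 11–6.
Quinn vs Ruiz: Ruiz wins 14–3.
Ivanov–Yilmaz: Ivanov 10–7.
Ivanov vs Okafor: Ivanov, 10–7.
Ivanov vs Novak: 3+1+1+2+3+2 = 12 for Ivanov, 5 for Novak — Ivanov by 12–5.
Ivanov vs Ruiz: Ivanov, 10–7.
Yilmaz–Okafor: Okafor 12–5.
Yilmaz vs Novak: 1+1+2+2 = 6 for Yilmaz, 11 for Novak — Novak by 11–6.
Yilmaz vs Ruiz: 2 to 15, Ruiz.
Okafor vs Novak: Okafor wins 17–0.
Okafor vs Ruiz: Okafor is ranked higher on 3+2+5 = 10 ballots, Ruiz on 7. Okafor wins 10–7.
Novak vs Ruiz: 3+2 = 5 for Novak, 12 for Ruiz — Ruiz by 12–5.
Ivanov wins every pairwise contest, so Ivanov is the Condorcet winner.

Ivanov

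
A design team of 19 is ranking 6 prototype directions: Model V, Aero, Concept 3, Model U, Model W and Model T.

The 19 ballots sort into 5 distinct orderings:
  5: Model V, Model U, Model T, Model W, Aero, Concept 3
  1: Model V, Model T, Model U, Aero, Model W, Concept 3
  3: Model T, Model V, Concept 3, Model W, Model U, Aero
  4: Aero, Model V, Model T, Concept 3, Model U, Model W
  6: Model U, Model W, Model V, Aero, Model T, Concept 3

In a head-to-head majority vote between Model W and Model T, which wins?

Ballots ranking Model W above Model T: 6.
Ballots ranking Model T above Model W: 19 − 6 = 13.
Model T wins the head-to-head 13–6.

Model T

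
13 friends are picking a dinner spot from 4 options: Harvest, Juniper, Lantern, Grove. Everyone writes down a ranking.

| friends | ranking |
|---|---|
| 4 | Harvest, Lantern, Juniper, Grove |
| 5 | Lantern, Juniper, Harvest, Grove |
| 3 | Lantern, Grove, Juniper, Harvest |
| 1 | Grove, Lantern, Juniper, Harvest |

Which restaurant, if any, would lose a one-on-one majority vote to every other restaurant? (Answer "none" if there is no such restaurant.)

Pairwise majorities:
Harvest–Juniper: Juniper 9–4.
Harvest vs Lantern: Harvest preferred on 4 ballots; Lantern wins 9–4.
Harvest vs Grove: Harvest, 9–4.
Juniper vs Lantern: Juniper is ranked higher on 0 ballots, Lantern on 13. Lantern wins 13–0.
Juniper vs Grove: Juniper, 9–4.
Lantern vs Grove: Lantern wins 12–1.
Only Grove has no wins; Grove is the Condorcet loser.

Grove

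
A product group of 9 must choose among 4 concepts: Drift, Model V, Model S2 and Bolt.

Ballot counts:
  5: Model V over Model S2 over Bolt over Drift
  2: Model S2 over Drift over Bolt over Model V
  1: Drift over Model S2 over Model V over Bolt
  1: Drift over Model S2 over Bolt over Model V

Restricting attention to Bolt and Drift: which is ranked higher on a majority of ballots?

Ballots ranking Bolt above Drift: 5.
Ballots ranking Drift above Bolt: 9 − 5 = 4.
Bolt wins the head-to-head 5–4.

Bolt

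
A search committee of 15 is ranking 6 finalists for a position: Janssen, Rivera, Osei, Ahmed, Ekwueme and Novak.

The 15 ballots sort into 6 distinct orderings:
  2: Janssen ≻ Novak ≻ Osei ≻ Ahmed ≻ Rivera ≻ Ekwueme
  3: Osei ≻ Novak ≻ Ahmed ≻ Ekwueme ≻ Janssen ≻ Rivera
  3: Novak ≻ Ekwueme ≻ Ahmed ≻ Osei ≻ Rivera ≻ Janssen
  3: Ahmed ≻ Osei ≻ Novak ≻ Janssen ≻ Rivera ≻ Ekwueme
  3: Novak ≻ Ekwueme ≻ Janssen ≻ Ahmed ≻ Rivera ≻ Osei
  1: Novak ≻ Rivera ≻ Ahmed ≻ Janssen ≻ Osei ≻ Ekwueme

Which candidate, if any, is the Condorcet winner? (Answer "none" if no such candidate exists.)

Head-to-head results (15 committee members):
Janssen–Rivera: Janssen 11–4.
Janssen–Osei: Osei 9–6.
Janssen vs Ahmed: Ahmed, 10–5.
Janssen vs Ekwueme: Ekwueme wins 9–6.
Janssen vs Novak: Novak wins 13–2.
Rivera vs Osei: Osei, 11–4.
Rivera vs Ahmed: Ahmed, 14–1.
Rivera vs Ekwueme: Ekwueme, 9–6.
Rivera vs Novak: Novak wins 15–0.
Osei–Ahmed: Ahmed 10–5.
Osei–Ekwueme: Osei 9–6.
Osei vs Novak: Novak wins 9–6.
Ahmed vs Ekwueme: Ahmed, 9–6.
Ahmed–Novak: Novak 12–3.
Ekwueme vs Novak: Novak, 15–0.
Only Novak has no losses; Novak is the Condorcet winner.

Novak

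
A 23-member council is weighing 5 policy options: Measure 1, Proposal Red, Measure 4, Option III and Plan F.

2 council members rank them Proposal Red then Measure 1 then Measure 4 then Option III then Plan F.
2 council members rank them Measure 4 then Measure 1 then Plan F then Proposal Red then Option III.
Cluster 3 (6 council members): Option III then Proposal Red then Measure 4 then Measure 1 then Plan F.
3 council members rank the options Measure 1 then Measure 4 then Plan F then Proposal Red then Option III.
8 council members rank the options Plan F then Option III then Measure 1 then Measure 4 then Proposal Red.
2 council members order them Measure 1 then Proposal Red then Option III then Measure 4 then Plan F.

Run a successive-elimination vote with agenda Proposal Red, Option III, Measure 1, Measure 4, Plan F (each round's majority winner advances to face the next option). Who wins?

Plan F

Round 1: Proposal Red vs Option III — 9–14, Option III advances.
Round 2: Option III vs Measure 1 — 14–9, Option III advances.
Round 3: Option III vs Measure 4 — 16–7, Option III advances.
Round 4: Option III vs Plan F — 10–13, Plan F advances.
The agenda winner is Plan F.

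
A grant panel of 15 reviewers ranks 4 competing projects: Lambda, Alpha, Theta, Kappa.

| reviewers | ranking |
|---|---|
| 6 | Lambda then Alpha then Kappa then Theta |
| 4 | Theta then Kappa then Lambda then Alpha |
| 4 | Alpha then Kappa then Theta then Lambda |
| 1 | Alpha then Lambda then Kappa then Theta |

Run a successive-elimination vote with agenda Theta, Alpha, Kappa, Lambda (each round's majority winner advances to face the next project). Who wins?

Round 1: Theta vs Alpha — 4–11, Alpha advances.
Round 2: Alpha vs Kappa — 11–4, Alpha advances.
Round 3: Alpha vs Lambda — 5–10, Lambda advances.
Lambda survives the agenda.

Lambda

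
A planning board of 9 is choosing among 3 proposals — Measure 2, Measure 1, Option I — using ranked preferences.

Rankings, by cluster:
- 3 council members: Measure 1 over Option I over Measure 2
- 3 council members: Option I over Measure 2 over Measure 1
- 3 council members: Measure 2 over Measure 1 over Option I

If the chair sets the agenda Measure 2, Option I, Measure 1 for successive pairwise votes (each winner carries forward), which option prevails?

Measure 1

Round 1: Measure 2 vs Option I — 3–6, Option I advances.
Round 2: Option I vs Measure 1 — 3–6, Measure 1 advances.
The agenda winner is Measure 1.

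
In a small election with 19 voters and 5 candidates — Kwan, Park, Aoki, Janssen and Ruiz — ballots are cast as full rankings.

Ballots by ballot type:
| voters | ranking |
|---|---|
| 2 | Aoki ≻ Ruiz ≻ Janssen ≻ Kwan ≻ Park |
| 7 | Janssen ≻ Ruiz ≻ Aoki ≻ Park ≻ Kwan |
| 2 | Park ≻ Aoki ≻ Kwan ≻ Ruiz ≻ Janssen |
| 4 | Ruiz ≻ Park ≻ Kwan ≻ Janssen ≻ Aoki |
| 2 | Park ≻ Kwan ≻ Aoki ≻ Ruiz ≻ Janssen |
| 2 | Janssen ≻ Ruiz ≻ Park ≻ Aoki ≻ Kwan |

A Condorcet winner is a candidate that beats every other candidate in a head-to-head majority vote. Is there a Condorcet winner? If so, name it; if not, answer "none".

Ruiz

Head-to-head results (19 voters):
Kwan vs Park: Kwan preferred on 2 ballots; Park wins 17–2.
Kwan vs Aoki: Aoki, 13–6.
Kwan vs Janssen: 2+4+2 = 8 for Kwan, 11 for Janssen — Janssen by 11–8.
Kwan vs Ruiz: Ruiz, 15–4.
Park vs Aoki: Park, 10–9.
Park vs Janssen: Janssen wins 11–8.
Park vs Ruiz: Ruiz, 15–4.
Aoki vs Janssen: Aoki is ranked higher on 2+2+2 = 6 ballots, Janssen on 13. Janssen wins 13–6.
Aoki vs Ruiz: Aoki is ranked higher on 2+2+2 = 6 ballots, Ruiz on 13. Ruiz wins 13–6.
Janssen vs Ruiz: Ruiz wins 10–9.
Ruiz wins every pairwise contest, so Ruiz is the Condorcet winner.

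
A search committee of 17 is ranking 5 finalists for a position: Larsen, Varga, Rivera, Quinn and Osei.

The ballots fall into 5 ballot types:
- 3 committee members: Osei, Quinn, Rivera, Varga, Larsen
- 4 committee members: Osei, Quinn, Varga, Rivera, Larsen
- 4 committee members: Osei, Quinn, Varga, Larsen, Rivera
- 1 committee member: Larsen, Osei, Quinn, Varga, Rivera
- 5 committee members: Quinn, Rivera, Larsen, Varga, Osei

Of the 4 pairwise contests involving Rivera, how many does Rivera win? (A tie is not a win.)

Rivera against each rival (17 committee members):
Rivera vs Larsen: Rivera preferred on 3+4+5 = 12 ballots; Rivera wins 12–5.
Rivera vs Varga: Varga wins 9–8.
Rivera vs Quinn: 0 for Rivera, 17 for Quinn — Quinn by 17–0.
Rivera–Osei: Osei 12–5.
Rivera beats Larsen; loses to Varga, Quinn, Osei — 1 pairwise win.

1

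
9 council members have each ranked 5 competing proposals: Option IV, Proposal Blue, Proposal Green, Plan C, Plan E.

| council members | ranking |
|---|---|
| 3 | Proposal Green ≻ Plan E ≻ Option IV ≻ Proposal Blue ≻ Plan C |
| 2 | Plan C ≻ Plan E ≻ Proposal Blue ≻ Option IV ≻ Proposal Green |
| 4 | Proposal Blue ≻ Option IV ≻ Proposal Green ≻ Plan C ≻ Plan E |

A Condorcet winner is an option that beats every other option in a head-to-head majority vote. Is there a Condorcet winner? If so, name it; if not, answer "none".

none

Pairwise majorities:
Option IV–Proposal Blue: Proposal Blue 6–3.
Option IV vs Proposal Green: Option IV, 6–3.
Option IV vs Plan C: Option IV wins 7–2.
Option IV–Plan E: Plan E 5–4.
Proposal Blue vs Proposal Green: Proposal Blue wins 6–3.
Proposal Blue vs Plan C: Proposal Blue, 7–2.
Proposal Blue vs Plan E: Plan E wins 5–4.
Proposal Green–Plan C: Proposal Green 7–2.
Proposal Green vs Plan E: Proposal Green, 7–2.
Plan C vs Plan E: Plan C wins 6–3.
No option is unbeaten: Option IV loses to Proposal Blue; Proposal Blue loses to Plan E; Proposal Green loses to Option IV; Plan C loses to Option IV; Plan E loses to Proposal Green. In particular Option IV beats Proposal Green beats Plan E beats Option IV is a majority cycle — no Condorcet winner exists.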